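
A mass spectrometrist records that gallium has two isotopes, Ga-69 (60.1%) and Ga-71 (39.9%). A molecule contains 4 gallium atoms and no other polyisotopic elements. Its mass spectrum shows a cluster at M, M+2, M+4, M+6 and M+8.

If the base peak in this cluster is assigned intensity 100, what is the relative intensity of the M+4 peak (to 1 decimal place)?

Term probabilities: M 0.1305, M+2 0.3465, M+4 0.3450, M+6 0.1527, M+8 0.0253. Base peak = M+2.
P(M+2) = C(4,1) × 0.601^3 × 0.399^1 = 4 × 0.2170818 × 0.3990 = 0.346463 (base)
P(M+4) = C(4,2) × 0.601^2 × 0.399^2 = 6 × 0.361201 × 0.159201 = 0.345021
Relative intensity = 0.345021 / 0.346463 × 100 = 99.6

99.6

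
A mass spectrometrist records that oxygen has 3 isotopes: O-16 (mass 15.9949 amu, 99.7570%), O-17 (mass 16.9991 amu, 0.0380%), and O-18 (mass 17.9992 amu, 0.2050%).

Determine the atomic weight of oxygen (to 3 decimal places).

15.999 amu

Weight each isotope mass by its fractional abundance: 0.997570 × 15.9949 + 0.000380 × 16.9991 + 0.002050 × 17.9992
= 15.95603 + 0.00646 + 0.03690 = 15.99939 amu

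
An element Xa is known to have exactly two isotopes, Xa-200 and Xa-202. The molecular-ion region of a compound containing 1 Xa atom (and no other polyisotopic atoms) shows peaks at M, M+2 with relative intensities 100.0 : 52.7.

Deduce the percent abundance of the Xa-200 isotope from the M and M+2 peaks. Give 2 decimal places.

65.49%

Write p for the Xa-200 fraction. I(M+2)/I(M) = [C(1,1)·p^0·(1−p)] / p^1 = 1·(1−p)/p = 52.7/100.0 = 0.5270
(1−p)/p = 0.5270/1 = 0.5270  ⇒  p = 1/(1 + 0.5270) = 0.6549
Xa-200: 65.49%, Xa-202: 34.51%.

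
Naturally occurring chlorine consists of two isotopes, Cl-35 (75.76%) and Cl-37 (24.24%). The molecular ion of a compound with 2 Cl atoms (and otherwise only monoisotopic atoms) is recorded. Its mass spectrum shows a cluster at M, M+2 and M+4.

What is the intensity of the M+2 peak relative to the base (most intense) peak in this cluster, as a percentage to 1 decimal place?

64.0%

Term probabilities: M 0.5740, M+2 0.3673, M+4 0.0588. Base peak = M.
P(M) = C(2,0) × 0.7576^2 × 0.2424^0 = 1 × 0.57395776 × 1.0000 = 0.573958 (base)
P(M+2) = C(2,1) × 0.7576^1 × 0.2424^1 = 2 × 0.7576 × 0.2424 = 0.367284
Relative intensity = 0.367284 / 0.573958 × 100 = 64.0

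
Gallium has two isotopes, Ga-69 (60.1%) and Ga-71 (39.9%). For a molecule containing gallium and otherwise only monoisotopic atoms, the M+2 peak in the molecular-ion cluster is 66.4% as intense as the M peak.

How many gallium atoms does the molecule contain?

1

For n independent Ga atoms, I(M+2)/I(M) = n · (abundance Ga-71) / (abundance Ga-69) = n · 0.399/0.601.
n = 0.664 × 0.601/0.399 = 1.00 ≈ 1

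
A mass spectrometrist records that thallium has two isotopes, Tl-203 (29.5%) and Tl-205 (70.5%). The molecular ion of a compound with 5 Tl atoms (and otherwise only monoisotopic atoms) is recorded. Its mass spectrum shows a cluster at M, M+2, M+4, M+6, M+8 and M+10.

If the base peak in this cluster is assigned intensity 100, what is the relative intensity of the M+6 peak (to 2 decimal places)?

83.69

Term probabilities: M 0.0022, M+2 0.0267, M+4 0.1276, M+6 0.3049, M+8 0.3644, M+10 0.1742. Base peak = M+8.
P(M+8) = C(5,4) × 0.295^1 × 0.705^4 = 5 × 0.2950 × 0.24703385 = 0.364375 (base)
P(M+6) = C(5,3) × 0.295^2 × 0.705^3 = 10 × 0.087025 × 0.35040263 = 0.304938
Relative intensity = 0.304938 / 0.364375 × 100 = 83.69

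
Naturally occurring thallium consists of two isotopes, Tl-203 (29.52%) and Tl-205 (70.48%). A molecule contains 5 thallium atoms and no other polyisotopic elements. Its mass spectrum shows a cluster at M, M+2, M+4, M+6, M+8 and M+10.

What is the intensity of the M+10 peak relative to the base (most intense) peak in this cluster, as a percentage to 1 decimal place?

Term probabilities: M 0.0022, M+2 0.0268, M+4 0.1278, M+6 0.3051, M+8 0.3642, M+10 0.1739. Base peak = M+8.
P(M+8) = C(5,4) × 0.2952^1 × 0.7048^4 = 5 × 0.2952 × 0.24675365 = 0.364208 (base)
P(M+10) = C(5,5) × 0.2952^0 × 0.7048^5 = 1 × 1.0000 × 0.17391197 = 0.173912
Relative intensity = 0.173912 / 0.364208 × 100 = 47.8

47.8%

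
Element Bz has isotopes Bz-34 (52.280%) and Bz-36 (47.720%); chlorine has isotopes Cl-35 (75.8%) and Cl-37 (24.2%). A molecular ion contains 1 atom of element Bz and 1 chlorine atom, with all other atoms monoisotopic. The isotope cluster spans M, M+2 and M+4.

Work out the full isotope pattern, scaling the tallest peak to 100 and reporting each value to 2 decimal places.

Element Bz pattern (n=1): 0.5228 : 0.4772
Chlorine pattern (n=1): 0.7580 : 0.2420
Convolve the two distributions (both contribute in 2-u steps):
  M: 0.5228×0.7580 = 0.396282
  M+2: 0.5228×0.2420 + 0.4772×0.7580 = 0.488235
  M+4: 0.4772×0.2420 = 0.115482
Scale to base peak (0.488235) = 100: 81.17 : 100.00 : 23.65

81.17 : 100.00 : 23.65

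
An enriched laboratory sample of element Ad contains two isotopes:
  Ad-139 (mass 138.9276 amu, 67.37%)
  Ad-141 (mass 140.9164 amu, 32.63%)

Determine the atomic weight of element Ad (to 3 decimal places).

Weight each isotope mass by its fractional abundance: 0.6737 × 138.9276 + 0.3263 × 140.9164
= 93.59552 + 45.98102 = 139.57654 amu

139.577 amu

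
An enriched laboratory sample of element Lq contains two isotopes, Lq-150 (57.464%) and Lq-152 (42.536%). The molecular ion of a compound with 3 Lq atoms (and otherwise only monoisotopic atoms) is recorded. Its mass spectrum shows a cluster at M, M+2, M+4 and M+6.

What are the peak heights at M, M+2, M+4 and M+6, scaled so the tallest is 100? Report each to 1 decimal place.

45.0 : 100.0 : 74.0 : 18.3

Each Lq atom is independently Lq-150 (p = 0.57464) or Lq-152 (q = 0.42536); the cluster is the binomial expansion (p + q)^3.
P(M) = 0.57464^3 = 0.189753
P(M+2) = 3 × 0.57464^2 × 0.42536^1 = 0.421376
P(M+4) = 3 × 0.57464^1 × 0.42536^2 = 0.311911
P(M+6) = 0.42536^3 = 0.076961
The M+2 peak is largest (0.421376); scaling to 100 gives 45.0 : 100.0 : 74.0 : 18.3.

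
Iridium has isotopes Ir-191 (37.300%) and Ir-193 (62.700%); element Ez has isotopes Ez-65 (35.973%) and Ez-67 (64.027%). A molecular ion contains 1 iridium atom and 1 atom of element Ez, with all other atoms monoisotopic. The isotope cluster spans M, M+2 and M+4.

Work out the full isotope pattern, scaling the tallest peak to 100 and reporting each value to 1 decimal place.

Iridium pattern (n=1): 0.3730 : 0.6270
Element Ez pattern (n=1): 0.35973 : 0.64027
Convolve the two distributions (both contribute in 2-u steps):
  M: 0.3730×0.35973 = 0.134179
  M+2: 0.3730×0.64027 + 0.6270×0.35973 = 0.464371
  M+4: 0.6270×0.64027 = 0.401449
Scale to base peak (0.464371) = 100: 28.9 : 100.0 : 86.5

28.9 : 100.0 : 86.5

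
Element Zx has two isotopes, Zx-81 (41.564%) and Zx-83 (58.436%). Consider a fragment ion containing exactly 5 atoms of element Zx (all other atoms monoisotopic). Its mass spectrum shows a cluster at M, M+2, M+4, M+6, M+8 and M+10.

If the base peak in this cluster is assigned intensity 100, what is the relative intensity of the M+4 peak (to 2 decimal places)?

71.13

Binomial terms of (0.41564 + 0.58436)^5: M 0.0124, M+2 0.0872, M+4 0.2452, M+6 0.3447, M+8 0.2423, M+10 0.0681 → M+6 is the base peak.
P(M+6) = C(5,3) × 0.41564^2 × 0.58436^3 = 10 × 0.17275661 × 0.19954527 = 0.344728 (base)
P(M+4) = C(5,2) × 0.41564^3 × 0.58436^2 = 10 × 0.07180456 × 0.34147661 = 0.245196
Relative intensity = 0.245196 / 0.344728 × 100 = 71.13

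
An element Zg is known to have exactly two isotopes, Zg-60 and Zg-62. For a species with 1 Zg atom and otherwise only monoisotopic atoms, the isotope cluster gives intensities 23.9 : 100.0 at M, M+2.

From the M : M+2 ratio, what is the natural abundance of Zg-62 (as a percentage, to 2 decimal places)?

Write p for the Zg-60 fraction. I(M+2)/I(M) = [C(1,1)·p^0·(1−p)] / p^1 = 1·(1−p)/p = 100.0/23.9 = 4.1841
(1−p)/p = 4.1841/1 = 4.1841  ⇒  p = 1/(1 + 4.1841) = 0.1929
Zg-60: 19.29%, Zg-62: 80.71%.

80.71%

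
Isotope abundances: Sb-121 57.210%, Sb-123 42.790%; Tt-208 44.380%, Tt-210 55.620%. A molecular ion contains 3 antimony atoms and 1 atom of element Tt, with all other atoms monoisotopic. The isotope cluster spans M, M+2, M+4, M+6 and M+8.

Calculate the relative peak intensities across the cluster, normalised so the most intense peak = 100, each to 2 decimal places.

22.27 : 77.88 : 100.00 : 56.16 : 11.68

Antimony pattern (n=3): 0.18724742 : 0.42015297 : 0.3142518 : 0.07834781
Element Tt pattern (n=1): 0.4438 : 0.5562
Convolve the two distributions (both contribute in 2-u steps):
  M: 0.18724742×0.4438 = 0.083100
  M+2: 0.18724742×0.5562 + 0.42015297×0.4438 = 0.290611
  M+4: 0.42015297×0.5562 + 0.3142518×0.4438 = 0.373154
  M+6: 0.3142518×0.5562 + 0.07834781×0.4438 = 0.209558
  M+8: 0.07834781×0.5562 = 0.043577
Scale to base peak (0.373154) = 100: 22.27 : 77.88 : 100.00 : 56.16 : 11.68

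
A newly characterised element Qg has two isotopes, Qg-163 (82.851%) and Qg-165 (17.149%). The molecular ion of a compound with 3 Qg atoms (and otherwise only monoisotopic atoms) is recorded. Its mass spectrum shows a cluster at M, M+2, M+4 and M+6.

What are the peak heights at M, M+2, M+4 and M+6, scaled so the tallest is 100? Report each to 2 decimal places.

100.00 : 62.10 : 12.85 : 0.89

Each Qg atom is independently Qg-163 (p = 0.82851) or Qg-165 (q = 0.17149); the cluster is the binomial expansion (p + q)^3.
P(M) = 0.82851^3 = 0.568713
P(M+2) = 3 × 0.82851^2 × 0.17149^1 = 0.353147
P(M+4) = 3 × 0.82851^1 × 0.17149^2 = 0.073097
P(M+6) = 0.17149^3 = 0.005043
The M peak is largest (0.568713); scaling to 100 gives 100.00 : 62.10 : 12.85 : 0.89.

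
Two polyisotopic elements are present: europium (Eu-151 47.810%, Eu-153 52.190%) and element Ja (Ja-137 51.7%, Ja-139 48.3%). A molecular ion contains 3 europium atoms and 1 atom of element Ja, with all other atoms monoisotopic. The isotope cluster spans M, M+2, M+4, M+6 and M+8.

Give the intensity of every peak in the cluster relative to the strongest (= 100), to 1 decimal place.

Europium pattern (n=3): 0.10928391 : 0.3578871 : 0.39067407 : 0.14215492
Element Ja pattern (n=1): 0.5170 : 0.4830
Convolve the two distributions (both contribute in 2-u steps):
  M: 0.10928391×0.5170 = 0.056500
  M+2: 0.10928391×0.4830 + 0.3578871×0.5170 = 0.237812
  M+4: 0.3578871×0.4830 + 0.39067407×0.5170 = 0.374838
  M+6: 0.39067407×0.4830 + 0.14215492×0.5170 = 0.262190
  M+8: 0.14215492×0.4830 = 0.068661
Scale to base peak (0.374838) = 100: 15.1 : 63.4 : 100.0 : 69.9 : 18.3

15.1 : 63.4 : 100.0 : 69.9 : 18.3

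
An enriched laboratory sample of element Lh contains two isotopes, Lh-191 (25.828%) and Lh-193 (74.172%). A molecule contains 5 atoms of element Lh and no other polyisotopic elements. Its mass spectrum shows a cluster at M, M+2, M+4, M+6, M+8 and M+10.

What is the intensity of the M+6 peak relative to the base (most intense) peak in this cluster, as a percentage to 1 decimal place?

Binomial terms of (0.25828 + 0.74172)^5: M 0.0011, M+2 0.0165, M+4 0.0948, M+6 0.2722, M+8 0.3909, M+10 0.2245 → M+8 is the base peak.
P(M+8) = C(5,4) × 0.25828^1 × 0.74172^4 = 5 × 0.25828 × 0.30266344 = 0.390860 (base)
P(M+6) = C(5,3) × 0.25828^2 × 0.74172^3 = 10 × 0.06670856 × 0.40805619 = 0.272208
Relative intensity = 0.272208 / 0.390860 × 100 = 69.6

69.6%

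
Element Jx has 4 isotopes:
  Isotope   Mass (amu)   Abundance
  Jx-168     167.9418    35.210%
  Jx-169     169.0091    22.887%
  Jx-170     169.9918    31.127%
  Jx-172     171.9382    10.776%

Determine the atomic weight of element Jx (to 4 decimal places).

Weight each isotope mass by its fractional abundance: 0.35210 × 167.9418 + 0.22887 × 169.0091 + 0.31127 × 169.9918 + 0.10776 × 171.9382
= 59.13231 + 38.68111 + 52.91335 + 18.52806 = 169.25483 amu

169.2548 amu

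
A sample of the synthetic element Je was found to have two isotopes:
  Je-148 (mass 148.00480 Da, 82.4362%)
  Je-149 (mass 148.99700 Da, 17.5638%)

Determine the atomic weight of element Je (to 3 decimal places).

Ar = Σ fᵢ·mᵢ = 0.824362 × 148.00480 + 0.175638 × 148.99700
= 122.009533 + 26.169535 = 148.179068 Da

148.179 Da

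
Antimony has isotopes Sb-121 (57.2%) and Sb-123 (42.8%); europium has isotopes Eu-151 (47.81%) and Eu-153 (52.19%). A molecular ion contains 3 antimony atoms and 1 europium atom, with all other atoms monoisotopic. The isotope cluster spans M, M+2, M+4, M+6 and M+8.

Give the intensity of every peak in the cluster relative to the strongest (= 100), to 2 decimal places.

Antimony pattern (n=3): 0.18714925 : 0.42010426 : 0.31434374 : 0.07840275
Europium pattern (n=1): 0.4781 : 0.5219
Convolve the two distributions (both contribute in 2-u steps):
  M: 0.18714925×0.4781 = 0.089476
  M+2: 0.18714925×0.5219 + 0.42010426×0.4781 = 0.298525
  M+4: 0.42010426×0.5219 + 0.31434374×0.4781 = 0.369540
  M+6: 0.31434374×0.5219 + 0.07840275×0.4781 = 0.201540
  M+8: 0.07840275×0.5219 = 0.040918
Scale to base peak (0.369540) = 100: 24.21 : 80.78 : 100.00 : 54.54 : 11.07

24.21 : 80.78 : 100.00 : 54.54 : 11.07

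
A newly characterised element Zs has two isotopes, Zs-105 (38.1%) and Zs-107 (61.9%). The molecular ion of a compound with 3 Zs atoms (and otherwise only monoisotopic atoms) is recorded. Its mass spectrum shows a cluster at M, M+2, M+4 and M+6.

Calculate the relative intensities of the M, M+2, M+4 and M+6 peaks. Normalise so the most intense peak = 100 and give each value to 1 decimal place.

Expanding (0.381 + 0.619)^3:
P(M) = 0.381^3 = 0.055306
P(M+2) = 3 × 0.381^2 × 0.619^1 = 0.269564
P(M+4) = 3 × 0.381^1 × 0.619^2 = 0.437953
P(M+6) = 0.619^3 = 0.237177
The M+4 peak is largest (0.437953); scaling to 100 gives 12.6 : 61.6 : 100.0 : 54.2.

12.6 : 61.6 : 100.0 : 54.2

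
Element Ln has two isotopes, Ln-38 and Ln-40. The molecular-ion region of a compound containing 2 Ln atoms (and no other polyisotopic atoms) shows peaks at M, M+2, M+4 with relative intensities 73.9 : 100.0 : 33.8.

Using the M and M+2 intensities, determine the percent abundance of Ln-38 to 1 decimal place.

Write p for the Ln-38 fraction. I(M+2)/I(M) = [C(2,1)·p^1·(1−p)] / p^2 = 2·(1−p)/p = 100.0/73.9 = 1.3532
(1−p)/p = 1.3532/2 = 0.6766  ⇒  p = 1/(1 + 0.6766) = 0.5964
Ln-38: 59.6%, Ln-40: 40.4%.

59.6%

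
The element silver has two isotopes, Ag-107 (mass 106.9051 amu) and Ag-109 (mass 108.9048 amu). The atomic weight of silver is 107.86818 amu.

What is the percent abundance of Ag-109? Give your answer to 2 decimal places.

48.16%

Let x be the fractional abundance of Ag-107; then Ag-109 has abundance 1 − x.
106.9051·x + 108.9048·(1 − x) = 107.86818
(106.9051 − 108.9048)·x = 107.86818 − 108.9048
x = -1.03662 / -1.9997 = 0.51839 → 51.84% Ag-107, 48.16% Ag-109.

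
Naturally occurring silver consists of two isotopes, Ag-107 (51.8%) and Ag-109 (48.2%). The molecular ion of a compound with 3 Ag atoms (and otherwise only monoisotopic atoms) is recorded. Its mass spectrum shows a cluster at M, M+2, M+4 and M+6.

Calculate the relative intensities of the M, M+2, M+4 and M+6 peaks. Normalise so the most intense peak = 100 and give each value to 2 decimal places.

35.82 : 100.00 : 93.05 : 28.86

Each Ag atom is independently Ag-107 (p = 0.518) or Ag-109 (q = 0.482); the cluster is the binomial expansion (p + q)^3.
P(M) = 0.518^3 = 0.138992
P(M+2) = 3 × 0.518^2 × 0.482^1 = 0.387997
P(M+4) = 3 × 0.518^1 × 0.482^2 = 0.361031
P(M+6) = 0.482^3 = 0.111980
The M+2 peak is largest (0.387997); scaling to 100 gives 35.82 : 100.00 : 93.05 : 28.86.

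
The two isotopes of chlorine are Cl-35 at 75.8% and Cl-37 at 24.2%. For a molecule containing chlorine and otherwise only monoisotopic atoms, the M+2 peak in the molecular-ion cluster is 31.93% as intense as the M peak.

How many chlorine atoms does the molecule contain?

The M+2/M ratio from n Cl atoms is n · q/p = n · 0.242/0.758.
n = 0.3193 × 0.758/0.242 = 1.00 ≈ 1

1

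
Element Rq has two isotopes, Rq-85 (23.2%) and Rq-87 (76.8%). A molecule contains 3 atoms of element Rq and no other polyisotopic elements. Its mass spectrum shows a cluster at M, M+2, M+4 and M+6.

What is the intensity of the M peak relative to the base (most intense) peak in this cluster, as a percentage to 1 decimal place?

(0.232 + 0.768)^3 gives M 0.0125, M+2 0.1240, M+4 0.4105, M+6 0.4530; the largest is M+6.
P(M+6) = C(3,3) × 0.232^0 × 0.768^3 = 1 × 1.0000 × 0.45298483 = 0.452985 (base)
P(M) = C(3,0) × 0.232^3 × 0.768^0 = 1 × 0.01248717 × 1.0000 = 0.012487
Relative intensity = 0.012487 / 0.452985 × 100 = 2.8

2.8%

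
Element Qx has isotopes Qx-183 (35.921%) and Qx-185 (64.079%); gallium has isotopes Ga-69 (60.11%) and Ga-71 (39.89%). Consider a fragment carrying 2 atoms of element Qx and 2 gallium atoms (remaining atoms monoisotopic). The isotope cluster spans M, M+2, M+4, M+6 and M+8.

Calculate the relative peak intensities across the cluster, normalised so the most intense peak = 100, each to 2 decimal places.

Element Qx pattern (n=2): 0.12903182 : 0.46035635 : 0.41061182
Gallium pattern (n=2): 0.36132121 : 0.47955758 : 0.15912121
Convolve the two distributions (both contribute in 2-u steps):
  M: 0.12903182×0.36132121 = 0.046622
  M+2: 0.12903182×0.47955758 + 0.46035635×0.36132121 = 0.228215
  M+4: 0.12903182×0.15912121 + 0.46035635×0.47955758 + 0.41061182×0.36132121 = 0.389662
  M+6: 0.46035635×0.15912121 + 0.41061182×0.47955758 = 0.270164
  M+8: 0.41061182×0.15912121 = 0.065337
Scale to base peak (0.389662) = 100: 11.96 : 58.57 : 100.00 : 69.33 : 16.77

11.96 : 58.57 : 100.00 : 69.33 : 16.77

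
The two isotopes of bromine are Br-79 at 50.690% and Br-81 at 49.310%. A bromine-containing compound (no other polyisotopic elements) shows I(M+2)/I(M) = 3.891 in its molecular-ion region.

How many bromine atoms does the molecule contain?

4

For n independent Br atoms, I(M+2)/I(M) = n · (abundance Br-81) / (abundance Br-79) = n · 0.49310/0.50690.
n = 3.891 × 0.50690/0.49310 = 4.00 ≈ 4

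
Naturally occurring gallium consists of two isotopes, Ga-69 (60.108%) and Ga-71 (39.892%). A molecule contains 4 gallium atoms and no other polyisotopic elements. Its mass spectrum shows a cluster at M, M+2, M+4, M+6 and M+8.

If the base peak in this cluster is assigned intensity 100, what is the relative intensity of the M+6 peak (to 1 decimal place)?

44.0

(0.60108 + 0.39892)^4 gives M 0.1305, M+2 0.3465, M+4 0.3450, M+6 0.1526, M+8 0.0253; the largest is M+2.
P(M+2) = C(4,1) × 0.60108^3 × 0.39892^1 = 4 × 0.2171685 × 0.39892 = 0.346531 (base)
P(M+6) = C(4,3) × 0.60108^1 × 0.39892^3 = 4 × 0.60108 × 0.063483 = 0.152633
Relative intensity = 0.152633 / 0.346531 × 100 = 44.0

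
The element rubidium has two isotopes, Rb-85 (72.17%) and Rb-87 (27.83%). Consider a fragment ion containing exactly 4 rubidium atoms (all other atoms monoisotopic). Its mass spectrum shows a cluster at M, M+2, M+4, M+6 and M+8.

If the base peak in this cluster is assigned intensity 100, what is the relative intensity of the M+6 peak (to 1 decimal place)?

Binomial terms of (0.7217 + 0.2783)^4: M 0.2713, M+2 0.4184, M+4 0.2420, M+6 0.0622, M+8 0.0060 → M+2 is the base peak.
P(M+2) = C(4,1) × 0.7217^3 × 0.2783^1 = 4 × 0.37589809 × 0.2783 = 0.418450 (base)
P(M+6) = C(4,3) × 0.7217^1 × 0.2783^3 = 4 × 0.7217 × 0.02155458 = 0.062224
Relative intensity = 0.062224 / 0.418450 × 100 = 14.9

14.9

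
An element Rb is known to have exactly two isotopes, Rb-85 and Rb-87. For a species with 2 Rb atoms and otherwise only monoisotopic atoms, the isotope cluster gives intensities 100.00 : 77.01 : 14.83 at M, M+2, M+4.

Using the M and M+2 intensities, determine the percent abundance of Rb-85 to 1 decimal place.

Write p for the Rb-85 fraction. I(M+2)/I(M) = [C(2,1)·p^1·(1−p)] / p^2 = 2·(1−p)/p = 77.01/100.00 = 0.7701
(1−p)/p = 0.7701/2 = 0.3851  ⇒  p = 1/(1 + 0.3851) = 0.7220
Rb-85: 72.2%, Rb-87: 27.8%.

72.2%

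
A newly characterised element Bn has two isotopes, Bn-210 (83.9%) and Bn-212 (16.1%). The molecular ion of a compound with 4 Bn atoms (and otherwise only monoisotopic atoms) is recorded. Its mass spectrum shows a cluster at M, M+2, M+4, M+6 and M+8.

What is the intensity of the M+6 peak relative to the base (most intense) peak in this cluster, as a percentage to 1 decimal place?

2.8%

Term probabilities: M 0.4955, M+2 0.3803, M+4 0.1095, M+6 0.0140, M+8 0.0007. Base peak = M.
P(M) = C(4,0) × 0.839^4 × 0.161^0 = 1 × 0.49550477 × 1.0000 = 0.495505 (base)
P(M+6) = C(4,3) × 0.839^1 × 0.161^3 = 4 × 0.8390 × 0.00417328 = 0.014006
Relative intensity = 0.014006 / 0.495505 × 100 = 2.8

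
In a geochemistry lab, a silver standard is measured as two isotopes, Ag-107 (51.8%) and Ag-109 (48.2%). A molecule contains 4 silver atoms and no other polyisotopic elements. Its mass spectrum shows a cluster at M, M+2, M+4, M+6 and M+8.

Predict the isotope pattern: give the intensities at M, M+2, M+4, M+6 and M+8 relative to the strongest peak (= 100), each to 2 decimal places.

Expanding (0.518 + 0.482)^4:
P(M) = 0.518^4 = 0.071998
P(M+2) = 4 × 0.518^3 × 0.482^1 = 0.267976
P(M+4) = 6 × 0.518^2 × 0.482^2 = 0.374029
P(M+6) = 4 × 0.518^1 × 0.482^3 = 0.232023
P(M+8) = 0.482^4 = 0.053974
The M+4 peak is largest (0.374029); scaling to 100 gives 19.25 : 71.65 : 100.00 : 62.03 : 14.43.

19.25 : 71.65 : 100.00 : 62.03 : 14.43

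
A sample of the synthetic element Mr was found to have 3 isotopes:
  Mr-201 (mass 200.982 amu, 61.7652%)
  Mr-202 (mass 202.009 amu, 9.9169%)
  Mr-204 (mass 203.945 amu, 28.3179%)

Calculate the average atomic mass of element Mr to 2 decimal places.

201.92 amu

Average mass = Σ (abundance × isotope mass) = 0.617652 × 200.982 + 0.099169 × 202.009 + 0.283179 × 203.945
= 124.1369 + 20.0330 + 57.7529 = 201.9228 amu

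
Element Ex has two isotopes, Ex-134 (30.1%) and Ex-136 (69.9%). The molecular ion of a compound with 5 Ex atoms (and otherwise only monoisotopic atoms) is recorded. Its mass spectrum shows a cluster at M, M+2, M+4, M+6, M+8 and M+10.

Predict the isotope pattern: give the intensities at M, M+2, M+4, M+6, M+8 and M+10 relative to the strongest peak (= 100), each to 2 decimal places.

Each Ex atom is independently Ex-134 (p = 0.301) or Ex-136 (q = 0.699); the cluster is the binomial expansion (p + q)^5.
P(M) = 0.301^5 = 0.002471
P(M+2) = 5 × 0.301^4 × 0.699^1 = 0.028689
P(M+4) = 10 × 0.301^3 × 0.699^2 = 0.133246
P(M+6) = 10 × 0.301^2 × 0.699^3 = 0.309431
P(M+8) = 5 × 0.301^1 × 0.699^4 = 0.359290
P(M+10) = 0.699^5 = 0.166873
The M+8 peak is largest (0.359290); scaling to 100 gives 0.69 : 7.98 : 37.09 : 86.12 : 100.00 : 46.45.

0.69 : 7.98 : 37.09 : 86.12 : 100.00 : 46.45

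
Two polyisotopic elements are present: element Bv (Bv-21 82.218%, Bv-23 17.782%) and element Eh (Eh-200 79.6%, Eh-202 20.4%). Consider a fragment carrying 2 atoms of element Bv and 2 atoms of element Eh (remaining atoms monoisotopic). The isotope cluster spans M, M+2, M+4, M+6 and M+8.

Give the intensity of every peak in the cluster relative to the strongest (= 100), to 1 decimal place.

Element Bv pattern (n=2): 0.67597995 : 0.2924001 : 0.03161995
Element Eh pattern (n=2): 0.633616 : 0.324768 : 0.041616
Convolve the two distributions (both contribute in 2-u steps):
  M: 0.67597995×0.633616 = 0.428312
  M+2: 0.67597995×0.324768 + 0.2924001×0.633616 = 0.404806
  M+4: 0.67597995×0.041616 + 0.2924001×0.324768 + 0.03161995×0.633616 = 0.143129
  M+6: 0.2924001×0.041616 + 0.03161995×0.324768 = 0.022438
  M+8: 0.03161995×0.041616 = 0.001316
Scale to base peak (0.428312) = 100: 100.0 : 94.5 : 33.4 : 5.2 : 0.3

100.0 : 94.5 : 33.4 : 5.2 : 0.3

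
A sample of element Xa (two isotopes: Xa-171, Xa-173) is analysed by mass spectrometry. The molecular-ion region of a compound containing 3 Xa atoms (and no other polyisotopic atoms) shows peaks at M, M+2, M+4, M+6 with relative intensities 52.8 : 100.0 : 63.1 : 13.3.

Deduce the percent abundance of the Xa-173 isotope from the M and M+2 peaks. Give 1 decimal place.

38.7%

If p is the fraction of Xa that is Xa-171, then I(M+2)/I(M) = [C(3,1)·p^2·(1−p)] / p^3 = 3·(1−p)/p = 100.0/52.8 = 1.8939
(1−p)/p = 1.8939/3 = 0.6313  ⇒  p = 1/(1 + 0.6313) = 0.6130
Xa-171: 61.3%, Xa-173: 38.7%.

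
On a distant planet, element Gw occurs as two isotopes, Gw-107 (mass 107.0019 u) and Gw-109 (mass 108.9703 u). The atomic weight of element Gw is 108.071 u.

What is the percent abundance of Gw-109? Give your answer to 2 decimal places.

54.31%

With x = fraction of Gw-107 (so Gw-109 is 1 − x):
107.0019·x + 108.9703·(1 − x) = 108.071
(107.0019 − 108.9703)·x = 108.071 − 108.9703
x = -0.8993 / -1.9684 = 0.45687 → 45.69% Gw-107, 54.31% Gw-109.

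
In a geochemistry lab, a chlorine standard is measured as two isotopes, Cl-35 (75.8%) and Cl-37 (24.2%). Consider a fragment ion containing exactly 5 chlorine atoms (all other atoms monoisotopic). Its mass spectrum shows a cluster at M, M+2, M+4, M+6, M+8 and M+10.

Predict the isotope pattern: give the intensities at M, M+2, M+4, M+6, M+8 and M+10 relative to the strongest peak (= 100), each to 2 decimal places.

Expanding (0.758 + 0.242)^5:
P(M) = 0.758^5 = 0.250234
P(M+2) = 5 × 0.758^4 × 0.242^1 = 0.399450
P(M+4) = 10 × 0.758^3 × 0.242^2 = 0.255058
P(M+6) = 10 × 0.758^2 × 0.242^3 = 0.081430
P(M+8) = 5 × 0.758^1 × 0.242^4 = 0.012999
P(M+10) = 0.242^5 = 0.000830
The M+2 peak is largest (0.399450); scaling to 100 gives 62.64 : 100.00 : 63.85 : 20.39 : 3.25 : 0.21.

62.64 : 100.00 : 63.85 : 20.39 : 3.25 : 0.21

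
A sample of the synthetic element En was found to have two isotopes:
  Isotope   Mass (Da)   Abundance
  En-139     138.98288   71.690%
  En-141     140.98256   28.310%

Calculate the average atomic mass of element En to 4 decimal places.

Ar = Σ fᵢ·mᵢ = 0.71690 × 138.98288 + 0.28310 × 140.98256
= 99.636827 + 39.912163 = 139.548990 Da

139.5490 Da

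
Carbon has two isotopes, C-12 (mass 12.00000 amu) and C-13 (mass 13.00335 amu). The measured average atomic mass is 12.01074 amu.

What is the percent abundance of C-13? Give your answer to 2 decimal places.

1.07%

Writing the weighted mean with unknown fraction x of C-12:
12.00000·x + 13.00335·(1 − x) = 12.01074
(12.00000 − 13.00335)·x = 12.01074 − 13.00335
x = -0.99261 / -1.00335 = 0.98930 → 98.93% C-12, 1.07% C-13.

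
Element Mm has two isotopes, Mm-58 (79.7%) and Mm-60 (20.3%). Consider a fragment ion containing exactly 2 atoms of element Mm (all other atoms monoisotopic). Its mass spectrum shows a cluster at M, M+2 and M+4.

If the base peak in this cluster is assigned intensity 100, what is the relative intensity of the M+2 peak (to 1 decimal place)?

50.9

Binomial terms of (0.797 + 0.203)^2: M 0.6352, M+2 0.3236, M+4 0.0412 → M is the base peak.
P(M) = C(2,0) × 0.797^2 × 0.203^0 = 1 × 0.635209 × 1.0000 = 0.635209 (base)
P(M+2) = C(2,1) × 0.797^1 × 0.203^1 = 2 × 0.7970 × 0.2030 = 0.323582
Relative intensity = 0.323582 / 0.635209 × 100 = 50.9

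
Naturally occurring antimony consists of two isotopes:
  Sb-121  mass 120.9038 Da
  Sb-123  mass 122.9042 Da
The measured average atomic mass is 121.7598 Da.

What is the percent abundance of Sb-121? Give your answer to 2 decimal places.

57.21%

With x = fraction of Sb-121 (so Sb-123 is 1 − x):
120.9038·x + 122.9042·(1 − x) = 121.7598
(120.9038 − 122.9042)·x = 121.7598 − 122.9042
x = -1.1444 / -2.0004 = 0.57209 → 57.21% Sb-121, 42.79% Sb-123.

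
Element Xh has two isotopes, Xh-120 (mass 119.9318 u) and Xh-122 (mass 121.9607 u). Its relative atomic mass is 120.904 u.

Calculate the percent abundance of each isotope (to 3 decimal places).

Xh-120: 52.082%, Xh-122: 47.918%

Writing the weighted mean with unknown fraction x of Xh-120:
119.9318·x + 121.9607·(1 − x) = 120.904
(119.9318 − 121.9607)·x = 120.904 − 121.9607
x = -1.0567 / -2.0289 = 0.52082 → 52.082% Xh-120, 47.918% Xh-122.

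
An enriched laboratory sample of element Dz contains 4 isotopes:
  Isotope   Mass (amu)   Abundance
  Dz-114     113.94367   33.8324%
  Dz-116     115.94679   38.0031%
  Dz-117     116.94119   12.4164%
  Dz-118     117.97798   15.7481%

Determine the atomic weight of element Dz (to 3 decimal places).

115.712 amu

The abundance-weighted mean is 0.338324 × 113.94367 + 0.380031 × 115.94679 + 0.124164 × 116.94119 + 0.157481 × 117.97798
= 38.549878 + 44.063375 + 14.519886 + 18.579290 = 115.712429 amu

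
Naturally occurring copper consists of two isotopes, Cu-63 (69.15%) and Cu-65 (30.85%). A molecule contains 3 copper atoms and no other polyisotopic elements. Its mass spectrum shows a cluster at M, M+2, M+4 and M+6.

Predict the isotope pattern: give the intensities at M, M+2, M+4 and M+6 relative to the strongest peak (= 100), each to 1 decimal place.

74.7 : 100.0 : 44.6 : 6.6

Expanding (0.6915 + 0.3085)^3:
P(M) = 0.6915^3 = 0.330656
P(M+2) = 3 × 0.6915^2 × 0.3085^1 = 0.442548
P(M+4) = 3 × 0.6915^1 × 0.3085^2 = 0.197435
P(M+6) = 0.3085^3 = 0.029361
The M+2 peak is largest (0.442548); scaling to 100 gives 74.7 : 100.0 : 44.6 : 6.6.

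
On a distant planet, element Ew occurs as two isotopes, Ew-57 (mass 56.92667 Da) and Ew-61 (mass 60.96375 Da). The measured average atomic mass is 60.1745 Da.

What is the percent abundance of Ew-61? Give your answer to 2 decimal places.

80.45%

Writing the weighted mean with unknown fraction x of Ew-57:
56.92667·x + 60.96375·(1 − x) = 60.1745
(56.92667 − 60.96375)·x = 60.1745 − 60.96375
x = -0.78925 / -4.03708 = 0.19550 → 19.55% Ew-57, 80.45% Ew-61.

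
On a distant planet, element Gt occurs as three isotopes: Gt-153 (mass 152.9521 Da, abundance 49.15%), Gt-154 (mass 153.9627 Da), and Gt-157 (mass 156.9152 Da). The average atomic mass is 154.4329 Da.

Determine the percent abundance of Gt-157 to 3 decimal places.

32.749%

The remaining 50.85% is split between Gt-154 (fraction x) and Gt-157 (fraction 0.5085 − x).
Substituting: 153.9627x + 156.9152(0.5085 − x) = 79.25694285
(153.9627 − 156.9152)x = -0.53443635  ⇒  x = 0.18101, y = 0.32749
Gt-154: 18.101%, Gt-157: 32.749%.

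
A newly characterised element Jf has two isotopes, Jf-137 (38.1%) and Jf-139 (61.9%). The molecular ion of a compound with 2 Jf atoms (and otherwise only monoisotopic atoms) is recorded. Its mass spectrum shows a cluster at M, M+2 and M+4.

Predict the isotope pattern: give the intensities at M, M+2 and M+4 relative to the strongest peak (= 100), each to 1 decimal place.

30.8 : 100.0 : 81.2

The 2 Jf atoms are independent, so intensities follow the terms of (0.381 + 0.619)^2.
P(M) = 0.381^2 = 0.145161
P(M+2) = 2 × 0.381^1 × 0.619^1 = 0.471678
P(M+4) = 0.619^2 = 0.383161
The M+2 peak is largest (0.471678); scaling to 100 gives 30.8 : 100.0 : 81.2.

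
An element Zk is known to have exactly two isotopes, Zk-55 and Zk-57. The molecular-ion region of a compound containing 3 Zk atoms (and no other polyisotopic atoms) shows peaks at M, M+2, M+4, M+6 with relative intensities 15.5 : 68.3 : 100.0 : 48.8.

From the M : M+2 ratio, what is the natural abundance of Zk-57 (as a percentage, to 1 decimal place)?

Let p = fractional abundance of Zk-55. I(M+2)/I(M) = [C(3,1)·p^2·(1−p)] / p^3 = 3·(1−p)/p = 68.3/15.5 = 4.4065
(1−p)/p = 4.4065/3 = 1.4688  ⇒  p = 1/(1 + 1.4688) = 0.4051
Zk-55: 40.5%, Zk-57: 59.5%.

59.5%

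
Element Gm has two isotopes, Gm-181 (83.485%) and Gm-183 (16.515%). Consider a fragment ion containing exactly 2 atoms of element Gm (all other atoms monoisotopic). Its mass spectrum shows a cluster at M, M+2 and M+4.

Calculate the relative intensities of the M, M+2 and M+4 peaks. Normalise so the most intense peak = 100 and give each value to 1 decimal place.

The 2 Gm atoms are independent, so intensities follow the terms of (0.83485 + 0.16515)^2.
P(M) = 0.83485^2 = 0.696975
P(M+2) = 2 × 0.83485^1 × 0.16515^1 = 0.275751
P(M+4) = 0.16515^2 = 0.027275
The M peak is largest (0.696975); scaling to 100 gives 100.0 : 39.6 : 3.9.

100.0 : 39.6 : 3.9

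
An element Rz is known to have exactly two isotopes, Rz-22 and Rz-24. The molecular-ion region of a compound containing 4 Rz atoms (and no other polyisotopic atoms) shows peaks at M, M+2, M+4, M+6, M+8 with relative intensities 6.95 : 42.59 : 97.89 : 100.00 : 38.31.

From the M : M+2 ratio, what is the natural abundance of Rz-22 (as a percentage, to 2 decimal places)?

39.49%

Let p = fractional abundance of Rz-22. I(M+2)/I(M) = [C(4,1)·p^3·(1−p)] / p^4 = 4·(1−p)/p = 42.59/6.95 = 6.1281
(1−p)/p = 6.1281/4 = 1.5320  ⇒  p = 1/(1 + 1.5320) = 0.3949
Rz-22: 39.49%, Rz-24: 60.51%.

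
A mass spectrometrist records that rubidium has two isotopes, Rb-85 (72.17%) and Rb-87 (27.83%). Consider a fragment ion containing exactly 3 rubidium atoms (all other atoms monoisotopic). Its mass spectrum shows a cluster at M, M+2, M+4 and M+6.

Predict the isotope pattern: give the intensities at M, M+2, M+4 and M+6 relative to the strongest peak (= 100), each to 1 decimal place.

86.4 : 100.0 : 38.6 : 5.0

Each Rb atom is independently Rb-85 (p = 0.7217) or Rb-87 (q = 0.2783); the cluster is the binomial expansion (p + q)^3.
P(M) = 0.7217^3 = 0.375898
P(M+2) = 3 × 0.7217^2 × 0.2783^1 = 0.434858
P(M+4) = 3 × 0.7217^1 × 0.2783^2 = 0.167689
P(M+6) = 0.2783^3 = 0.021555
The M+2 peak is largest (0.434858); scaling to 100 gives 86.4 : 100.0 : 38.6 : 5.0.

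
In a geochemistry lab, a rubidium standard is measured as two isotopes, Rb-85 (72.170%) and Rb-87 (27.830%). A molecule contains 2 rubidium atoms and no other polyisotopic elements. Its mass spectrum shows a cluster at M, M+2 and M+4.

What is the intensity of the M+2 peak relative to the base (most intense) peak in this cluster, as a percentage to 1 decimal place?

77.1%

(0.72170 + 0.27830)^2 gives M 0.5209, M+2 0.4017, M+4 0.0775; the largest is M.
P(M) = C(2,0) × 0.72170^2 × 0.27830^0 = 1 × 0.52085089 × 1.0000 = 0.520851 (base)
P(M+2) = C(2,1) × 0.72170^1 × 0.27830^1 = 2 × 0.7217 × 0.2783 = 0.401698
Relative intensity = 0.401698 / 0.520851 × 100 = 77.1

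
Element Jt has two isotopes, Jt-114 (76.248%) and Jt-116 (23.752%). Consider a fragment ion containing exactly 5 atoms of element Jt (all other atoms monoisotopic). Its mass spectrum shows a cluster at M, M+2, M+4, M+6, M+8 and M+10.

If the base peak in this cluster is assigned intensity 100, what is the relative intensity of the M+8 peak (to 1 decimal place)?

Binomial terms of (0.76248 + 0.23752)^5: M 0.2577, M+2 0.4014, M+4 0.2501, M+6 0.0779, M+8 0.0121, M+10 0.0008 → M+2 is the base peak.
P(M+2) = C(5,1) × 0.76248^4 × 0.23752^1 = 5 × 0.33799776 × 0.23752 = 0.401406 (base)
P(M+8) = C(5,4) × 0.76248^1 × 0.23752^4 = 5 × 0.76248 × 0.00318274 = 0.012134
Relative intensity = 0.012134 / 0.401406 × 100 = 3.0

3.0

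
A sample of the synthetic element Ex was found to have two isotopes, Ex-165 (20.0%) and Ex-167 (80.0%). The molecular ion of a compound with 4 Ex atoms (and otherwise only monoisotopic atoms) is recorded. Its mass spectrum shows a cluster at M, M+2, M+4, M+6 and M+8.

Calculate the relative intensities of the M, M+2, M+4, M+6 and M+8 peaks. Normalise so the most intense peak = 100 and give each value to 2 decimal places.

Expanding (0.200 + 0.800)^4:
P(M) = 0.200^4 = 0.001600
P(M+2) = 4 × 0.200^3 × 0.800^1 = 0.025600
P(M+4) = 6 × 0.200^2 × 0.800^2 = 0.153600
P(M+6) = 4 × 0.200^1 × 0.800^3 = 0.409600
P(M+8) = 0.800^4 = 0.409600
The M+6 peak is largest (0.409600); scaling to 100 gives 0.39 : 6.25 : 37.50 : 100.00 : 100.00.

0.39 : 6.25 : 37.50 : 100.00 : 100.00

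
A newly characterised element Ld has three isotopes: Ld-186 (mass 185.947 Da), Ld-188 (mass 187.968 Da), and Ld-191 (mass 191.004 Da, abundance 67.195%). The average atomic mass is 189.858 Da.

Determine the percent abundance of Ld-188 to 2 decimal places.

25.38%

The remaining 32.805% is split between Ld-186 (fraction x) and Ld-188 (fraction 0.32805 − x).
Substituting: 185.947x + 187.968(0.32805 − x) = 61.5128622
(185.947 − 187.968)x = -0.1500402  ⇒  x = 0.07424, y = 0.25381
Ld-186: 7.42%, Ld-188: 25.38%.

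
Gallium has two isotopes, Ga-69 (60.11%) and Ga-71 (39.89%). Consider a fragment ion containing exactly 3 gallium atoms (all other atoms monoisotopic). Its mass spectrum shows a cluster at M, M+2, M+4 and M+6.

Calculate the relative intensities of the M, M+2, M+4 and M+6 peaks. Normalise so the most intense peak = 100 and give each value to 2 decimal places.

50.23 : 100.00 : 66.36 : 14.68

Each Ga atom is independently Ga-69 (p = 0.6011) or Ga-71 (q = 0.3989); the cluster is the binomial expansion (p + q)^3.
P(M) = 0.6011^3 = 0.217190
P(M+2) = 3 × 0.6011^2 × 0.3989^1 = 0.432393
P(M+4) = 3 × 0.6011^1 × 0.3989^2 = 0.286943
P(M+6) = 0.3989^3 = 0.063473
The M+2 peak is largest (0.432393); scaling to 100 gives 50.23 : 100.00 : 66.36 : 14.68.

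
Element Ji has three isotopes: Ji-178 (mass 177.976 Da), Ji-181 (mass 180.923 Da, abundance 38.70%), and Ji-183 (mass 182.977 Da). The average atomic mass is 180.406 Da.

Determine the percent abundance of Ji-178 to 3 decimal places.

35.515%

Let x and y be the fractions of Ji-178 and Ji-183. Then x + y = 1 − 0.3870 = 0.6130 and 177.976x + 182.977y = 180.406 − 0.3870×180.923 = 110.388799.
Substituting: 177.976x + 182.977(0.6130 − x) = 110.388799
(177.976 − 182.977)x = -1.776102  ⇒  x = 0.35515, y = 0.25785
Ji-178: 35.515%, Ji-183: 25.785%.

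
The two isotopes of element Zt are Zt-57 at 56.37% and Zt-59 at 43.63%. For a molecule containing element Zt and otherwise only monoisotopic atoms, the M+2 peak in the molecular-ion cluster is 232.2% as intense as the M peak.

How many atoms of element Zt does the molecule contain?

With n Zt atoms, P(M+2)/P(M) = C(n,1)·p^(n−1)q / p^n = n·q/p = n · 0.4363/0.5637.
n = 2.322 × 0.5637/0.4363 = 3.00 ≈ 3

3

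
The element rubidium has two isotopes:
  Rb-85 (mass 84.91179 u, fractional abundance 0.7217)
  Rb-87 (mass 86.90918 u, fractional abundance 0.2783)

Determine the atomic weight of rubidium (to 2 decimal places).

85.47 u

Ar = Σ fᵢ·mᵢ = 0.7217 × 84.91179 + 0.2783 × 86.90918
= 61.280839 + 24.186825 = 85.467664 u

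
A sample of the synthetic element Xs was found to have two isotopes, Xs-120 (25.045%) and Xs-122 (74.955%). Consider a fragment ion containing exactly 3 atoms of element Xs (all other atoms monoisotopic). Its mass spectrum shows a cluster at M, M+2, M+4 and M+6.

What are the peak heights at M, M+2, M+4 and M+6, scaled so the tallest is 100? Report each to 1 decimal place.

3.7 : 33.4 : 100.0 : 99.8

Each Xs atom is independently Xs-120 (p = 0.25045) or Xs-122 (q = 0.74955); the cluster is the binomial expansion (p + q)^3.
P(M) = 0.25045^3 = 0.015710
P(M+2) = 3 × 0.25045^2 × 0.74955^1 = 0.141047
P(M+4) = 3 × 0.25045^1 × 0.74955^2 = 0.422127
P(M+6) = 0.74955^3 = 0.421116
The M+4 peak is largest (0.422127); scaling to 100 gives 3.7 : 33.4 : 100.0 : 99.8.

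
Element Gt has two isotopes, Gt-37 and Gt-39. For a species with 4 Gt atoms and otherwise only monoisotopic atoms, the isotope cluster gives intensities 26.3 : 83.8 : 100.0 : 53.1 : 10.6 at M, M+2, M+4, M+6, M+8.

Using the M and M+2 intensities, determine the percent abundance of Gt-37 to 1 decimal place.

55.7%

If p is the fraction of Gt that is Gt-37, then I(M+2)/I(M) = [C(4,1)·p^3·(1−p)] / p^4 = 4·(1−p)/p = 83.8/26.3 = 3.1863
(1−p)/p = 3.1863/4 = 0.7966  ⇒  p = 1/(1 + 0.7966) = 0.5566
Gt-37: 55.7%, Gt-39: 44.3%.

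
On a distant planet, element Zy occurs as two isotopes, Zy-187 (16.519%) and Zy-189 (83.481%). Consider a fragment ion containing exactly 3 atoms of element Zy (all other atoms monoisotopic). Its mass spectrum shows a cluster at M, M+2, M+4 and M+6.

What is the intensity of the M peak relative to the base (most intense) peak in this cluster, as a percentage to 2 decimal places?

0.77%

(0.16519 + 0.83481)^3 gives M 0.0045, M+2 0.0683, M+4 0.3454, M+6 0.5818; the largest is M+6.
P(M+6) = C(3,3) × 0.16519^0 × 0.83481^3 = 1 × 1.0000 × 0.58178555 = 0.581786 (base)
P(M) = C(3,0) × 0.16519^3 × 0.83481^0 = 1 × 0.00450766 × 1.0000 = 0.004508
Relative intensity = 0.004508 / 0.581786 × 100 = 0.77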